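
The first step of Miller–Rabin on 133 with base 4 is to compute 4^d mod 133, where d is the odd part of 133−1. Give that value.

106

133 − 1 = 132 = 2^2 · 33, so d = 33.
4^1 ≡ 4 (mod 133)
4^2 ≡ 4^2 = 16 ≡ 16 (mod 133)
4^4 ≡ 16^2 = 256 ≡ 123 (mod 133)
4^8 ≡ 123^2 = 15129 ≡ 100 (mod 133)
4^16 ≡ 100^2 = 10000 ≡ 25 (mod 133)
4^32 ≡ 25^2 = 625 ≡ 93 (mod 133)
33 = 32 + 1 in binary powers of 2.
So 4^33 ≡ 93 · 4 ≡ 106 (mod 133).
Squaring chain: 106 → 64; never reaches −1, so base 4 is a Miller–Rabin witness that 133 is composite.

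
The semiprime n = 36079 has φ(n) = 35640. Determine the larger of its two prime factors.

331

φ(n) = (p−1)(q−1) = n − (p+q) + 1, so p + q = 36079 − 35640 + 1 = 440.
p and q are the roots of t² − 440t + 36079 = 0.
Discriminant: 440² − 4·36079 = 193600 − 144316 = 49284; √49284 = 222.
q = (440 − 222)/2 = 109, p = (440 + 222)/2 = 331.
Check: 109 · 331 = 36079.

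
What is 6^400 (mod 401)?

6^1 ≡ 6 (mod 401)
6^2 ≡ 6^2 = 36 ≡ 36 (mod 401)
6^4 ≡ 36^2 = 1296 ≡ 93 (mod 401)
6^8 ≡ 93^2 = 8649 ≡ 228 (mod 401)
6^16 ≡ 228^2 = 51984 ≡ 255 (mod 401)
6^32 ≡ 255^2 = 65025 ≡ 63 (mod 401)
6^64 ≡ 63^2 = 3969 ≡ 360 (mod 401)
6^128 ≡ 360^2 = 129600 ≡ 77 (mod 401)
6^256 ≡ 77^2 = 5929 ≡ 315 (mod 401)
400 = 256 + 128 + 16 in binary powers of 2.
So 6^400 ≡ 315 · 77 · 255 ≡ 1 (mod 401).
Since the result is 1, base 6 gives no evidence that 401 is composite.

1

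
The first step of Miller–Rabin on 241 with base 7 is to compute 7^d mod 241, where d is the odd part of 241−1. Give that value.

241 − 1 = 240 = 2^4 · 15, so d = 15.
7^1 ≡ 7 (mod 241)
7^2 ≡ 7^2 = 49 ≡ 49 (mod 241)
7^4 ≡ 49^2 = 2401 ≡ 232 (mod 241)
7^8 ≡ 232^2 = 53824 ≡ 81 (mod 241)
15 = 8 + 4 + 2 + 1 in binary powers of 2.
So 7^15 ≡ 81 · 232 · 49 · 7 ≡ 111 (mod 241).
Squaring chain: 111 → 30 → 177 → 240; reaches −1, so base 7 does not prove 241 composite.

111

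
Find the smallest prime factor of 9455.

9455 is odd.
Digit sum 23, not divisible by 3.
Ends in 5: divisible by 5.

5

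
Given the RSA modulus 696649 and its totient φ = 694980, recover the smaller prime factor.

811

φ(n) = (p−1)(q−1) = n − (p+q) + 1, so p + q = 696649 − 694980 + 1 = 1670.
p and q are the roots of t² − 1670t + 696649 = 0.
Discriminant: 1670² − 4·696649 = 2788900 − 2786596 = 2304; √2304 = 48.
q = (1670 − 48)/2 = 811, p = (1670 + 48)/2 = 859.
Check: 811 · 859 = 696649.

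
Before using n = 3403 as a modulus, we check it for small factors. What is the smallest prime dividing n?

3403 is odd.
Digit sum 10, not divisible by 3.
Ends in 3: not divisible by 5.
7: 3403 = 7·486 + 1
11: 3403 = 11·309 + 4
13: 3403 = 13·261 + 10
17: 3403 = 17·200 + 3
19: 3403 = 19·179 + 2
23: 3403 = 23·147 + 22
29: 3403 = 29·117 + 10
31: 3403 = 31·109 + 24
37: 3403 = 37·91 + 36
41: 3403 = 41·83

41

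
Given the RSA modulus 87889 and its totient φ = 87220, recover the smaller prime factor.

179

φ(n) = (p−1)(q−1) = n − (p+q) + 1, so p + q = 87889 − 87220 + 1 = 670.
p and q are the roots of t² − 670t + 87889 = 0.
Discriminant: 670² − 4·87889 = 448900 − 351556 = 97344; √97344 = 312.
q = (670 − 312)/2 = 179, p = (670 + 312)/2 = 491.
Check: 179 · 491 = 87889.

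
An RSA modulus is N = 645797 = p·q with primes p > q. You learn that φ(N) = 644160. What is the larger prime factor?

977

φ(n) = (p−1)(q−1) = n − (p+q) + 1, so p + q = 645797 − 644160 + 1 = 1638.
p and q are the roots of t² − 1638t + 645797 = 0.
Discriminant: 1638² − 4·645797 = 2683044 − 2583188 = 99856; √99856 = 316.
q = (1638 − 316)/2 = 661, p = (1638 + 316)/2 = 977.
Check: 661 · 977 = 645797.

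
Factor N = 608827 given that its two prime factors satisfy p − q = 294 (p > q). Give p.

941

Since p = q + 294, we have 608827 = q(q + 294), so q² + 294q − 608827 = 0.
Discriminant: 294² + 4·608827 = 86436 + 2435308 = 2521744; √2521744 = 1588.
q = (−294 + 1588)/2 = 647, and p = q + 294 = 941.
Check: 647 · 941 = 608827.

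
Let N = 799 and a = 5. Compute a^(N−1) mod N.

440

5^1 ≡ 5 (mod 799)
5^2 ≡ 5^2 = 25 ≡ 25 (mod 799)
5^4 ≡ 25^2 = 625 ≡ 625 (mod 799)
5^8 ≡ 625^2 = 390625 ≡ 713 (mod 799)
5^16 ≡ 713^2 = 508369 ≡ 205 (mod 799)
5^32 ≡ 205^2 = 42025 ≡ 477 (mod 799)
5^64 ≡ 477^2 = 227529 ≡ 613 (mod 799)
5^128 ≡ 613^2 = 375769 ≡ 239 (mod 799)
5^256 ≡ 239^2 = 57121 ≡ 392 (mod 799)
5^512 ≡ 392^2 = 153664 ≡ 256 (mod 799)
798 = 512 + 256 + 16 + 8 + 4 + 2 in binary powers of 2.
So 5^798 ≡ 256 · 392 · 205 · 713 · 625 · 25 ≡ 440 (mod 799).
Since 440 ≠ 1, base 5 is a Fermat witness: 799 is composite.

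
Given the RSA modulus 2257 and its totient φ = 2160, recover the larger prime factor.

φ(n) = (p−1)(q−1) = n − (p+q) + 1, so p + q = 2257 − 2160 + 1 = 98.
p and q are the roots of t² − 98t + 2257 = 0.
Discriminant: 98² − 4·2257 = 9604 − 9028 = 576; √576 = 24.
q = (98 − 24)/2 = 37, p = (98 + 24)/2 = 61.
Check: 37 · 61 = 2257.

61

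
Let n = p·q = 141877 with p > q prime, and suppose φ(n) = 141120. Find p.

421

φ(n) = (p−1)(q−1) = n − (p+q) + 1, so p + q = 141877 − 141120 + 1 = 758.
p and q are the roots of t² − 758t + 141877 = 0.
Discriminant: 758² − 4·141877 = 574564 − 567508 = 7056; √7056 = 84.
q = (758 − 84)/2 = 337, p = (758 + 84)/2 = 421.
Check: 337 · 421 = 141877.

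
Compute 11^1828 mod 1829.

1405

11^1 ≡ 11 (mod 1829)
11^2 ≡ 11^2 = 121 ≡ 121 (mod 1829)
11^4 ≡ 121^2 = 14641 ≡ 9 (mod 1829)
11^8 ≡ 9^2 = 81 ≡ 81 (mod 1829)
11^16 ≡ 81^2 = 6561 ≡ 1074 (mod 1829)
11^32 ≡ 1074^2 = 1153476 ≡ 1206 (mod 1829)
11^64 ≡ 1206^2 = 1454436 ≡ 381 (mod 1829)
11^128 ≡ 381^2 = 145161 ≡ 670 (mod 1829)
11^256 ≡ 670^2 = 448900 ≡ 795 (mod 1829)
11^512 ≡ 795^2 = 632025 ≡ 1020 (mod 1829)
11^1024 ≡ 1020^2 = 1040400 ≡ 1528 (mod 1829)
1828 = 1024 + 512 + 256 + 32 + 4 in binary powers of 2.
So 11^1828 ≡ 1528 · 1020 · 795 · 1206 · 9 ≡ 1405 (mod 1829).
Since 1405 ≠ 1, base 11 is a Fermat witness: 1829 is composite.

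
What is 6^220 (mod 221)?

217

6^1 ≡ 6 (mod 221)
6^2 ≡ 6^2 = 36 ≡ 36 (mod 221)
6^4 ≡ 36^2 = 1296 ≡ 191 (mod 221)
6^8 ≡ 191^2 = 36481 ≡ 16 (mod 221)
6^16 ≡ 16^2 = 256 ≡ 35 (mod 221)
6^32 ≡ 35^2 = 1225 ≡ 120 (mod 221)
6^64 ≡ 120^2 = 14400 ≡ 35 (mod 221)
6^128 ≡ 35^2 = 1225 ≡ 120 (mod 221)
220 = 128 + 64 + 16 + 8 + 4 in binary powers of 2.
So 6^220 ≡ 120 · 35 · 35 · 16 · 191 ≡ 217 (mod 221).
Since 217 ≠ 1, base 6 is a Fermat witness: 221 is composite.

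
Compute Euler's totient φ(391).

Factor: 391 = 17 · 23.
φ(391) = (17−1) · (23−1) = 16 · 22 = 352.

352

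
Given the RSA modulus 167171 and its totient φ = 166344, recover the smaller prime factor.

349

φ(n) = (p−1)(q−1) = n − (p+q) + 1, so p + q = 167171 − 166344 + 1 = 828.
p and q are the roots of t² − 828t + 167171 = 0.
Discriminant: 828² − 4·167171 = 685584 − 668684 = 16900; √16900 = 130.
q = (828 − 130)/2 = 349, p = (828 + 130)/2 = 479.
Check: 349 · 479 = 167171.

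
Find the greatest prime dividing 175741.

67

175741 = 43 · 4087
4087 = 61 · 67
67 is prime.
So 175741 = 43 · 61 · 67; the largest prime factor is 67.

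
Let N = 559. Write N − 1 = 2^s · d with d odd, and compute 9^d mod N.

391

559 − 1 = 558 = 2^1 · 279, so d = 279.
9^1 ≡ 9 (mod 559)
9^2 ≡ 9^2 = 81 ≡ 81 (mod 559)
9^4 ≡ 81^2 = 6561 ≡ 412 (mod 559)
9^8 ≡ 412^2 = 169744 ≡ 367 (mod 559)
9^16 ≡ 367^2 = 134689 ≡ 529 (mod 559)
9^32 ≡ 529^2 = 279841 ≡ 341 (mod 559)
9^64 ≡ 341^2 = 116281 ≡ 9 (mod 559)
9^128 ≡ 9^2 = 81 ≡ 81 (mod 559)
9^256 ≡ 81^2 = 6561 ≡ 412 (mod 559)
279 = 256 + 16 + 4 + 2 + 1 in binary powers of 2.
So 9^279 ≡ 412 · 529 · 412 · 81 · 9 ≡ 391 (mod 559).
Squaring chain: 391; never reaches −1, so base 9 is a Miller–Rabin witness that 559 is composite.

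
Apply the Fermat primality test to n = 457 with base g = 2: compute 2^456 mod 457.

2^1 ≡ 2 (mod 457)
2^2 ≡ 2^2 = 4 ≡ 4 (mod 457)
2^4 ≡ 4^2 = 16 ≡ 16 (mod 457)
2^8 ≡ 16^2 = 256 ≡ 256 (mod 457)
2^16 ≡ 256^2 = 65536 ≡ 185 (mod 457)
2^32 ≡ 185^2 = 34225 ≡ 407 (mod 457)
2^64 ≡ 407^2 = 165649 ≡ 215 (mod 457)
2^128 ≡ 215^2 = 46225 ≡ 68 (mod 457)
2^256 ≡ 68^2 = 4624 ≡ 54 (mod 457)
456 = 256 + 128 + 64 + 8 in binary powers of 2.
So 2^456 ≡ 54 · 68 · 215 · 256 ≡ 1 (mod 457).
Since the result is 1, base 2 gives no evidence that 457 is composite.

1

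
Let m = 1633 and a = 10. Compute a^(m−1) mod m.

10^1 ≡ 10 (mod 1633)
10^2 ≡ 10^2 = 100 ≡ 100 (mod 1633)
10^4 ≡ 100^2 = 10000 ≡ 202 (mod 1633)
10^8 ≡ 202^2 = 40804 ≡ 1612 (mod 1633)
10^16 ≡ 1612^2 = 2598544 ≡ 441 (mod 1633)
10^32 ≡ 441^2 = 194481 ≡ 154 (mod 1633)
10^64 ≡ 154^2 = 23716 ≡ 854 (mod 1633)
10^128 ≡ 854^2 = 729316 ≡ 998 (mod 1633)
10^256 ≡ 998^2 = 996004 ≡ 1507 (mod 1633)
10^512 ≡ 1507^2 = 2271049 ≡ 1179 (mod 1633)
10^1024 ≡ 1179^2 = 1390041 ≡ 358 (mod 1633)
1632 = 1024 + 512 + 64 + 32 in binary powers of 2.
So 10^1632 ≡ 358 · 1179 · 854 · 154 ≡ 1605 (mod 1633).
Since 1605 ≠ 1, base 10 is a Fermat witness: 1633 is composite.

1605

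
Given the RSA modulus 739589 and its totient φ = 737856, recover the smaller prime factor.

φ(n) = (p−1)(q−1) = n − (p+q) + 1, so p + q = 739589 − 737856 + 1 = 1734.
p and q are the roots of t² − 1734t + 739589 = 0.
Discriminant: 1734² − 4·739589 = 3006756 − 2958356 = 48400; √48400 = 220.
q = (1734 − 220)/2 = 757, p = (1734 + 220)/2 = 977.
Check: 757 · 977 = 739589.

757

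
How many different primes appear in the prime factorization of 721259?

5

721259 = 7 · 103037
103037 = 11 · 9367
9367 = 17 · 551
551 = 19 · 29
721259 = 7 · 11 · 17 · 19 · 29, which has 5 distinct prime factors.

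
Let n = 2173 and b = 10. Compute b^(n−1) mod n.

1494

10^1 ≡ 10 (mod 2173)
10^2 ≡ 10^2 = 100 ≡ 100 (mod 2173)
10^4 ≡ 100^2 = 10000 ≡ 1308 (mod 2173)
10^8 ≡ 1308^2 = 1710864 ≡ 713 (mod 2173)
10^16 ≡ 713^2 = 508369 ≡ 2060 (mod 2173)
10^32 ≡ 2060^2 = 4243600 ≡ 1904 (mod 2173)
10^64 ≡ 1904^2 = 3625216 ≡ 652 (mod 2173)
10^128 ≡ 652^2 = 425104 ≡ 1369 (mod 2173)
10^256 ≡ 1369^2 = 1874161 ≡ 1035 (mod 2173)
10^512 ≡ 1035^2 = 1071225 ≡ 2109 (mod 2173)
10^1024 ≡ 2109^2 = 4447881 ≡ 1923 (mod 2173)
10^2048 ≡ 1923^2 = 3697929 ≡ 1656 (mod 2173)
2172 = 2048 + 64 + 32 + 16 + 8 + 4 in binary powers of 2.
So 10^2172 ≡ 1656 · 652 · 1904 · 2060 · 713 · 1308 ≡ 1494 (mod 2173).
Since 1494 ≠ 1, base 10 is a Fermat witness: 2173 is composite.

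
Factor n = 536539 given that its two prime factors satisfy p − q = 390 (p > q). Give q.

Since p = q + 390, we have 536539 = q(q + 390), so q² + 390q − 536539 = 0.
Discriminant: 390² + 4·536539 = 152100 + 2146156 = 2298256; √2298256 = 1516.
q = (−390 + 1516)/2 = 563, and p = q + 390 = 953.
Check: 563 · 953 = 536539.

563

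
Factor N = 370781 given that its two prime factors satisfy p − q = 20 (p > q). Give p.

619

Since p = q + 20, we have 370781 = q(q + 20), so q² + 20q − 370781 = 0.
Discriminant: 20² + 4·370781 = 400 + 1483124 = 1483524; √1483524 = 1218.
q = (−20 + 1218)/2 = 599, and p = q + 20 = 619.
Check: 599 · 619 = 370781.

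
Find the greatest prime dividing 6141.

6141 = 3 · 2047
2047 = 23 · 89
89 is prime.
So 6141 = 3 · 23 · 89; the largest prime factor is 89.

89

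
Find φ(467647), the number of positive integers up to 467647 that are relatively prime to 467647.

437400

Factor: 467647 = 19 · 151 · 163.
φ(467647) = (19−1) · (151−1) · (163−1) = 18 · 150 · 162 = 437400.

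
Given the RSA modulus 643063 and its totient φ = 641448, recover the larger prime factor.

907

φ(n) = (p−1)(q−1) = n − (p+q) + 1, so p + q = 643063 − 641448 + 1 = 1616.
p and q are the roots of t² − 1616t + 643063 = 0.
Discriminant: 1616² − 4·643063 = 2611456 − 2572252 = 39204; √39204 = 198.
q = (1616 − 198)/2 = 709, p = (1616 + 198)/2 = 907.
Check: 709 · 907 = 643063.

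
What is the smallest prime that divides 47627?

47627 is odd.
Digit sum 26, not divisible by 3.
Ends in 7: not divisible by 5.
7: 47627 = 7·6803 + 6
11: 47627 = 11·4329 + 8
13: 47627 = 13·3663 + 8
17: 47627 = 17·2801 + 10
19: 47627 = 19·2506 + 13
23: 47627 = 23·2070 + 17
29: 47627 = 29·1642 + 9
31: 47627 = 31·1536 + 11
37: 47627 = 37·1287 + 8
41: 47627 = 41·1161 + 26
43: 47627 = 43·1107 + 26
47: 47627 = 47·1013 + 16
53: 47627 = 53·898 + 33
59: 47627 = 59·807 + 14
61: 47627 = 61·780 + 47
67: 47627 = 67·710 + 57
71: 47627 = 71·670 + 57
73: 47627 = 73·652 + 31
79: 47627 = 79·602 + 69
83: 47627 = 83·573 + 68
89: 47627 = 89·535 + 12
97: 47627 = 97·491

97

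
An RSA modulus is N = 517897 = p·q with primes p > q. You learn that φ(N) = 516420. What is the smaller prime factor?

φ(n) = (p−1)(q−1) = n − (p+q) + 1, so p + q = 517897 − 516420 + 1 = 1478.
p and q are the roots of t² − 1478t + 517897 = 0.
Discriminant: 1478² − 4·517897 = 2184484 − 2071588 = 112896; √112896 = 336.
q = (1478 − 336)/2 = 571, p = (1478 + 336)/2 = 907.
Check: 571 · 907 = 517897.

571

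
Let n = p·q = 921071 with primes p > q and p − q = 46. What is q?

937

Since p = q + 46, we have 921071 = q(q + 46), so q² + 46q − 921071 = 0.
Discriminant: 46² + 4·921071 = 2116 + 3684284 = 3686400; √3686400 = 1920.
q = (−46 + 1920)/2 = 937, and p = q + 46 = 983.
Check: 937 · 983 = 921071.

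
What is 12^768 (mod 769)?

12^1 ≡ 12 (mod 769)
12^2 ≡ 12^2 = 144 ≡ 144 (mod 769)
12^4 ≡ 144^2 = 20736 ≡ 742 (mod 769)
12^8 ≡ 742^2 = 550564 ≡ 729 (mod 769)
12^16 ≡ 729^2 = 531441 ≡ 62 (mod 769)
12^32 ≡ 62^2 = 3844 ≡ 768 (mod 769)
12^64 ≡ 768^2 = 589824 ≡ 1 (mod 769)
12^128 ≡ 1^2 = 1 ≡ 1 (mod 769)
12^256 ≡ 1^2 = 1 ≡ 1 (mod 769)
12^512 ≡ 1^2 = 1 ≡ 1 (mod 769)
768 = 512 + 256 in binary powers of 2.
So 12^768 ≡ 1 · 1 ≡ 1 (mod 769).
Since the result is 1, base 12 gives no evidence that 769 is composite.

1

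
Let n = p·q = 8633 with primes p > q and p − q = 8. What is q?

89

Since p = q + 8, we have 8633 = q(q + 8), so q² + 8q − 8633 = 0.
Discriminant: 8² + 4·8633 = 64 + 34532 = 34596; √34596 = 186.
q = (−8 + 186)/2 = 89, and p = q + 8 = 97.
Check: 89 · 97 = 8633.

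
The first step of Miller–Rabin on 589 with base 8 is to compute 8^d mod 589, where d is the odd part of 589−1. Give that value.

436

589 − 1 = 588 = 2^2 · 147, so d = 147.
8^1 ≡ 8 (mod 589)
8^2 ≡ 8^2 = 64 ≡ 64 (mod 589)
8^4 ≡ 64^2 = 4096 ≡ 562 (mod 589)
8^8 ≡ 562^2 = 315844 ≡ 140 (mod 589)
8^16 ≡ 140^2 = 19600 ≡ 163 (mod 589)
8^32 ≡ 163^2 = 26569 ≡ 64 (mod 589)
8^64 ≡ 64^2 = 4096 ≡ 562 (mod 589)
8^128 ≡ 562^2 = 315844 ≡ 140 (mod 589)
147 = 128 + 16 + 2 + 1 in binary powers of 2.
So 8^147 ≡ 140 · 163 · 64 · 8 ≡ 436 (mod 589).
Squaring chain: 436 → 438; never reaches −1, so base 8 is a Miller–Rabin witness that 589 is composite.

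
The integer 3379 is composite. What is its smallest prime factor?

31

3379 is odd.
Digit sum 22, not divisible by 3.
Ends in 9: not divisible by 5.
7: 3379 = 7·482 + 5
11: 3379 = 11·307 + 2
13: 3379 = 13·259 + 12
17: 3379 = 17·198 + 13
19: 3379 = 19·177 + 16
23: 3379 = 23·146 + 21
29: 3379 = 29·116 + 15
31: 3379 = 31·109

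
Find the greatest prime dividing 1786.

1786 = 2 · 893
893 = 19 · 47
47 is prime.
So 1786 = 2 · 19 · 47; the largest prime factor is 47.

47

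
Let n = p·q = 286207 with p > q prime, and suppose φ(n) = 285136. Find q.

503

φ(n) = (p−1)(q−1) = n − (p+q) + 1, so p + q = 286207 − 285136 + 1 = 1072.
p and q are the roots of t² − 1072t + 286207 = 0.
Discriminant: 1072² − 4·286207 = 1149184 − 1144828 = 4356; √4356 = 66.
q = (1072 − 66)/2 = 503, p = (1072 + 66)/2 = 569.
Check: 503 · 569 = 286207.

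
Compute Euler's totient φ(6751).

6552

Factor: 6751 = 43 · 157.
φ(6751) = (43−1) · (157−1) = 42 · 156 = 6552.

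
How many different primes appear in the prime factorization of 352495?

352495 = 5 · 70499
70499 = 11 · 6409
6409 = 13 · 493
493 = 17 · 29
352495 = 5 · 11 · 13 · 17 · 29, which has 5 distinct prime factors.

5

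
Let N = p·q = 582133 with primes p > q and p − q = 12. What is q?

Since p = q + 12, we have 582133 = q(q + 12), so q² + 12q − 582133 = 0.
Discriminant: 12² + 4·582133 = 144 + 2328532 = 2328676; √2328676 = 1526.
q = (−12 + 1526)/2 = 757, and p = q + 12 = 769.
Check: 757 · 769 = 582133.

757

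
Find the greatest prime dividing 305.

61

305 = 5 · 61
61 is prime.
So 305 = 5 · 61; the largest prime factor is 61.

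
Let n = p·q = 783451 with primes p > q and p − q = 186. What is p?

983

Since p = q + 186, we have 783451 = q(q + 186), so q² + 186q − 783451 = 0.
Discriminant: 186² + 4·783451 = 34596 + 3133804 = 3168400; √3168400 = 1780.
q = (−186 + 1780)/2 = 797, and p = q + 186 = 983.
Check: 797 · 983 = 783451.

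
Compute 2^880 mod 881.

1

2^1 ≡ 2 (mod 881)
2^2 ≡ 2^2 = 4 ≡ 4 (mod 881)
2^4 ≡ 4^2 = 16 ≡ 16 (mod 881)
2^8 ≡ 16^2 = 256 ≡ 256 (mod 881)
2^16 ≡ 256^2 = 65536 ≡ 342 (mod 881)
2^32 ≡ 342^2 = 116964 ≡ 672 (mod 881)
2^64 ≡ 672^2 = 451584 ≡ 512 (mod 881)
2^128 ≡ 512^2 = 262144 ≡ 487 (mod 881)
2^256 ≡ 487^2 = 237169 ≡ 180 (mod 881)
2^512 ≡ 180^2 = 32400 ≡ 684 (mod 881)
880 = 512 + 256 + 64 + 32 + 16 in binary powers of 2.
So 2^880 ≡ 684 · 180 · 512 · 672 · 342 ≡ 1 (mod 881).
Since the result is 1, base 2 gives no evidence that 881 is composite.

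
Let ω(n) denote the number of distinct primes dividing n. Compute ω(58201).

58201 = 11^2 · 481
481 = 13 · 37
58201 = 11^2 · 13 · 37, which has 3 distinct prime factors.

3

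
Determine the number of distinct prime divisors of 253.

253 = 11 · 23
253 = 11 · 23, which has 2 distinct prime factors.

2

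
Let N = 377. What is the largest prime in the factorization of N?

377 = 13 · 29
29 is prime.
So 377 = 13 · 29; the largest prime factor is 29.

29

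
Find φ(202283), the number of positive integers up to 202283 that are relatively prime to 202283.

186624

Factor: 202283 = 17 · 73 · 163.
φ(202283) = (17−1) · (73−1) · (163−1) = 16 · 72 · 162 = 186624.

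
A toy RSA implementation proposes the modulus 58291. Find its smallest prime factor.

58291 is odd.
Digit sum 25, not divisible by 3.
Ends in 1: not divisible by 5.
7: 58291 = 7·8327 + 2
11: 58291 = 11·5299 + 2
13: 58291 = 13·4483 + 12
17: 58291 = 17·3428 + 15
19: 58291 = 19·3067 + 18
23: 58291 = 23·2534 + 9
29: 58291 = 29·2010 + 1
31: 58291 = 31·1880 + 11
37: 58291 = 37·1575 + 16
41: 58291 = 41·1421 + 30
43: 58291 = 43·1355 + 26
47: 58291 = 47·1240 + 11
53: 58291 = 53·1099 + 44
59: 58291 = 59·987 + 58
61: 58291 = 61·955 + 36
67: 58291 = 67·870 + 1
71: 58291 = 71·821

71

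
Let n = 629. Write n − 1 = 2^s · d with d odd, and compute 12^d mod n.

629 − 1 = 628 = 2^2 · 157, so d = 157.
12^1 ≡ 12 (mod 629)
12^2 ≡ 12^2 = 144 ≡ 144 (mod 629)
12^4 ≡ 144^2 = 20736 ≡ 608 (mod 629)
12^8 ≡ 608^2 = 369664 ≡ 441 (mod 629)
12^16 ≡ 441^2 = 194481 ≡ 120 (mod 629)
12^32 ≡ 120^2 = 14400 ≡ 562 (mod 629)
12^64 ≡ 562^2 = 315844 ≡ 86 (mod 629)
12^128 ≡ 86^2 = 7396 ≡ 477 (mod 629)
157 = 128 + 16 + 8 + 4 + 1 in binary powers of 2.
So 12^157 ≡ 477 · 120 · 441 · 608 · 12 ≡ 201 (mod 629).
Squaring chain: 201 → 145; never reaches −1, so base 12 is a Miller–Rabin witness that 629 is composite.

201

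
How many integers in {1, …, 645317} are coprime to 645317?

Factor: 645317 = 37 · 107 · 163.
φ(645317) = (37−1) · (107−1) · (163−1) = 36 · 106 · 162 = 618192.

618192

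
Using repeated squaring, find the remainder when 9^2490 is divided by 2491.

811

9^1 ≡ 9 (mod 2491)
9^2 ≡ 9^2 = 81 ≡ 81 (mod 2491)
9^4 ≡ 81^2 = 6561 ≡ 1579 (mod 2491)
9^8 ≡ 1579^2 = 2493241 ≡ 2241 (mod 2491)
9^16 ≡ 2241^2 = 5022081 ≡ 225 (mod 2491)
9^32 ≡ 225^2 = 50625 ≡ 805 (mod 2491)
9^64 ≡ 805^2 = 648025 ≡ 365 (mod 2491)
9^128 ≡ 365^2 = 133225 ≡ 1202 (mod 2491)
9^256 ≡ 1202^2 = 1444804 ≡ 24 (mod 2491)
9^512 ≡ 24^2 = 576 ≡ 576 (mod 2491)
9^1024 ≡ 576^2 = 331776 ≡ 473 (mod 2491)
9^2048 ≡ 473^2 = 223729 ≡ 2030 (mod 2491)
2490 = 2048 + 256 + 128 + 32 + 16 + 8 + 2 in binary powers of 2.
So 9^2490 ≡ 2030 · 24 · 1202 · 805 · 225 · 2241 · 81 ≡ 811 (mod 2491).
Since 811 ≠ 1, base 9 is a Fermat witness: 2491 is composite.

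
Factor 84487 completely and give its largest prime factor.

84487 = 13 · 6499
6499 = 67 · 97
97 is prime.
So 84487 = 13 · 67 · 97; the largest prime factor is 97.

97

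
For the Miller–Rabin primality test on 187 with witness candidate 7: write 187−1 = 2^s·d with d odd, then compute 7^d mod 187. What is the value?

57

187 − 1 = 186 = 2^1 · 93, so d = 93.
7^1 ≡ 7 (mod 187)
7^2 ≡ 7^2 = 49 ≡ 49 (mod 187)
7^4 ≡ 49^2 = 2401 ≡ 157 (mod 187)
7^8 ≡ 157^2 = 24649 ≡ 152 (mod 187)
7^16 ≡ 152^2 = 23104 ≡ 103 (mod 187)
7^32 ≡ 103^2 = 10609 ≡ 137 (mod 187)
7^64 ≡ 137^2 = 18769 ≡ 69 (mod 187)
93 = 64 + 16 + 8 + 4 + 1 in binary powers of 2.
So 7^93 ≡ 69 · 103 · 152 · 157 · 7 ≡ 57 (mod 187).
Squaring chain: 57; never reaches −1, so base 7 is a Miller–Rabin witness that 187 is composite.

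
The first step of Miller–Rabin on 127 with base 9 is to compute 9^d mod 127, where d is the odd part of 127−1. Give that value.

1

127 − 1 = 126 = 2^1 · 63, so d = 63.
9^1 ≡ 9 (mod 127)
9^2 ≡ 9^2 = 81 ≡ 81 (mod 127)
9^4 ≡ 81^2 = 6561 ≡ 84 (mod 127)
9^8 ≡ 84^2 = 7056 ≡ 71 (mod 127)
9^16 ≡ 71^2 = 5041 ≡ 88 (mod 127)
9^32 ≡ 88^2 = 7744 ≡ 124 (mod 127)
63 = 32 + 16 + 8 + 4 + 2 + 1 in binary powers of 2.
So 9^63 ≡ 124 · 88 · 71 · 84 · 81 · 9 ≡ 1 (mod 127).
Since 9^d ≡ 1 (mod 127), base 9 does not prove 127 composite.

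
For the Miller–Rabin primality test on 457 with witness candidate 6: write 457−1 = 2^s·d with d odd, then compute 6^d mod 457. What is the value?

456

457 − 1 = 456 = 2^3 · 57, so d = 57.
6^1 ≡ 6 (mod 457)
6^2 ≡ 6^2 = 36 ≡ 36 (mod 457)
6^4 ≡ 36^2 = 1296 ≡ 382 (mod 457)
6^8 ≡ 382^2 = 145924 ≡ 141 (mod 457)
6^16 ≡ 141^2 = 19881 ≡ 230 (mod 457)
6^32 ≡ 230^2 = 52900 ≡ 345 (mod 457)
57 = 32 + 16 + 8 + 1 in binary powers of 2.
So 6^57 ≡ 345 · 230 · 141 · 6 ≡ 456 (mod 457).
Since 6^d ≡ 456 (mod 457), base 6 does not prove 457 composite.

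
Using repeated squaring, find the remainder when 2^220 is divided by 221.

2^1 ≡ 2 (mod 221)
2^2 ≡ 2^2 = 4 ≡ 4 (mod 221)
2^4 ≡ 4^2 = 16 ≡ 16 (mod 221)
2^8 ≡ 16^2 = 256 ≡ 35 (mod 221)
2^16 ≡ 35^2 = 1225 ≡ 120 (mod 221)
2^32 ≡ 120^2 = 14400 ≡ 35 (mod 221)
2^64 ≡ 35^2 = 1225 ≡ 120 (mod 221)
2^128 ≡ 120^2 = 14400 ≡ 35 (mod 221)
220 = 128 + 64 + 16 + 8 + 4 in binary powers of 2.
So 2^220 ≡ 35 · 120 · 120 · 35 · 16 ≡ 16 (mod 221).
Since 16 ≠ 1, base 2 is a Fermat witness: 221 is composite.

16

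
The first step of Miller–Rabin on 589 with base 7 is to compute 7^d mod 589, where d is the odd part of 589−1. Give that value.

589 − 1 = 588 = 2^2 · 147, so d = 147.
7^1 ≡ 7 (mod 589)
7^2 ≡ 7^2 = 49 ≡ 49 (mod 589)
7^4 ≡ 49^2 = 2401 ≡ 45 (mod 589)
7^8 ≡ 45^2 = 2025 ≡ 258 (mod 589)
7^16 ≡ 258^2 = 66564 ≡ 7 (mod 589)
7^32 ≡ 7^2 = 49 ≡ 49 (mod 589)
7^64 ≡ 49^2 = 2401 ≡ 45 (mod 589)
7^128 ≡ 45^2 = 2025 ≡ 258 (mod 589)
147 = 128 + 16 + 2 + 1 in binary powers of 2.
So 7^147 ≡ 258 · 7 · 49 · 7 ≡ 419 (mod 589).
Squaring chain: 419 → 39; never reaches −1, so base 7 is a Miller–Rabin witness that 589 is composite.

419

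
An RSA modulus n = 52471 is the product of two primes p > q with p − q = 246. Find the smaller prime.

137

Since p = q + 246, we have 52471 = q(q + 246), so q² + 246q − 52471 = 0.
Discriminant: 246² + 4·52471 = 60516 + 209884 = 270400; √270400 = 520.
q = (−246 + 520)/2 = 137, and p = q + 246 = 383.
Check: 137 · 383 = 52471.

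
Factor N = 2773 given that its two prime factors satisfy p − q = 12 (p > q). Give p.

59

Since p = q + 12, we have 2773 = q(q + 12), so q² + 12q − 2773 = 0.
Discriminant: 12² + 4·2773 = 144 + 11092 = 11236; √11236 = 106.
q = (−12 + 106)/2 = 47, and p = q + 12 = 59.
Check: 47 · 59 = 2773.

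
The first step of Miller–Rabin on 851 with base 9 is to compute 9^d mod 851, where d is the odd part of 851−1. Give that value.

851 − 1 = 850 = 2^1 · 425, so d = 425.
9^1 ≡ 9 (mod 851)
9^2 ≡ 9^2 = 81 ≡ 81 (mod 851)
9^4 ≡ 81^2 = 6561 ≡ 604 (mod 851)
9^8 ≡ 604^2 = 364816 ≡ 588 (mod 851)
9^16 ≡ 588^2 = 345744 ≡ 238 (mod 851)
9^32 ≡ 238^2 = 56644 ≡ 478 (mod 851)
9^64 ≡ 478^2 = 228484 ≡ 416 (mod 851)
9^128 ≡ 416^2 = 173056 ≡ 303 (mod 851)
9^256 ≡ 303^2 = 91809 ≡ 752 (mod 851)
425 = 256 + 128 + 32 + 8 + 1 in binary powers of 2.
So 9^425 ≡ 752 · 303 · 478 · 588 · 9 ≡ 303 (mod 851).
Squaring chain: 303; never reaches −1, so base 9 is a Miller–Rabin witness that 851 is composite.

303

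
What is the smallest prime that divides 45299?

97

45299 is odd.
Digit sum 29, not divisible by 3.
Ends in 9: not divisible by 5.
7: 45299 = 7·6471 + 2
11: 45299 = 11·4118 + 1
13: 45299 = 13·3484 + 7
17: 45299 = 17·2664 + 11
19: 45299 = 19·2384 + 3
23: 45299 = 23·1969 + 12
29: 45299 = 29·1562 + 1
31: 45299 = 31·1461 + 8
37: 45299 = 37·1224 + 11
41: 45299 = 41·1104 + 35
43: 45299 = 43·1053 + 20
47: 45299 = 47·963 + 38
53: 45299 = 53·854 + 37
59: 45299 = 59·767 + 46
61: 45299 = 61·742 + 37
67: 45299 = 67·676 + 7
71: 45299 = 71·638 + 1
73: 45299 = 73·620 + 39
79: 45299 = 79·573 + 32
83: 45299 = 83·545 + 64
89: 45299 = 89·508 + 87
97: 45299 = 97·467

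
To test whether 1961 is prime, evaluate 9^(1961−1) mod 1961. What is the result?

9^1 ≡ 9 (mod 1961)
9^2 ≡ 9^2 = 81 ≡ 81 (mod 1961)
9^4 ≡ 81^2 = 6561 ≡ 678 (mod 1961)
9^8 ≡ 678^2 = 459684 ≡ 810 (mod 1961)
9^16 ≡ 810^2 = 656100 ≡ 1126 (mod 1961)
9^32 ≡ 1126^2 = 1267876 ≡ 1070 (mod 1961)
9^64 ≡ 1070^2 = 1144900 ≡ 1637 (mod 1961)
9^128 ≡ 1637^2 = 2679769 ≡ 1043 (mod 1961)
9^256 ≡ 1043^2 = 1087849 ≡ 1455 (mod 1961)
9^512 ≡ 1455^2 = 2117025 ≡ 1106 (mod 1961)
9^1024 ≡ 1106^2 = 1223236 ≡ 1533 (mod 1961)
1960 = 1024 + 512 + 256 + 128 + 32 + 8 in binary powers of 2.
So 9^1960 ≡ 1533 · 1106 · 1455 · 1043 · 1070 · 810 ≡ 1533 (mod 1961).
Since 1533 ≠ 1, base 9 is a Fermat witness: 1961 is composite.

1533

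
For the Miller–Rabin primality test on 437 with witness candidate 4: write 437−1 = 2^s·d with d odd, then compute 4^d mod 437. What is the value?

437 − 1 = 436 = 2^2 · 109, so d = 109.
4^1 ≡ 4 (mod 437)
4^2 ≡ 4^2 = 16 ≡ 16 (mod 437)
4^4 ≡ 16^2 = 256 ≡ 256 (mod 437)
4^8 ≡ 256^2 = 65536 ≡ 423 (mod 437)
4^16 ≡ 423^2 = 178929 ≡ 196 (mod 437)
4^32 ≡ 196^2 = 38416 ≡ 397 (mod 437)
4^64 ≡ 397^2 = 157609 ≡ 289 (mod 437)
109 = 64 + 32 + 8 + 4 + 1 in binary powers of 2.
So 4^109 ≡ 289 · 397 · 423 · 256 · 4 ≡ 213 (mod 437).
Squaring chain: 213 → 358; never reaches −1, so base 4 is a Miller–Rabin witness that 437 is composite.

213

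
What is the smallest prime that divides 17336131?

97

17336131 is odd.
Digit sum 25, not divisible by 3.
Ends in 1: not divisible by 5.
7: 17336131 = 7·2476590 + 1
11: 17336131 = 11·1576011 + 10
13: 17336131 = 13·1333548 + 7
17: 17336131 = 17·1019772 + 7
19: 17336131 = 19·912427 + 18
23: 17336131 = 23·753744 + 19
29: 17336131 = 29·597797 + 18
31: 17336131 = 31·559230 + 1
37: 17336131 = 37·468544 + 3
41: 17336131 = 41·422832 + 19
43: 17336131 = 43·403165 + 36
47: 17336131 = 47·368853 + 40
53: 17336131 = 53·327096 + 43
59: 17336131 = 59·293832 + 43
61: 17336131 = 61·284198 + 53
67: 17336131 = 67·258748 + 15
71: 17336131 = 71·244170 + 61
73: 17336131 = 73·237481 + 18
79: 17336131 = 79·219444 + 55
83: 17336131 = 83·208869 + 4
89: 17336131 = 89·194787 + 88
97: 17336131 = 97·178723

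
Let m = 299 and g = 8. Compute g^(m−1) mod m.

77

8^1 ≡ 8 (mod 299)
8^2 ≡ 8^2 = 64 ≡ 64 (mod 299)
8^4 ≡ 64^2 = 4096 ≡ 209 (mod 299)
8^8 ≡ 209^2 = 43681 ≡ 27 (mod 299)
8^16 ≡ 27^2 = 729 ≡ 131 (mod 299)
8^32 ≡ 131^2 = 17161 ≡ 118 (mod 299)
8^64 ≡ 118^2 = 13924 ≡ 170 (mod 299)
8^128 ≡ 170^2 = 28900 ≡ 196 (mod 299)
8^256 ≡ 196^2 = 38416 ≡ 144 (mod 299)
298 = 256 + 32 + 8 + 2 in binary powers of 2.
So 8^298 ≡ 144 · 118 · 27 · 64 ≡ 77 (mod 299).
Since 77 ≠ 1, base 8 is a Fermat witness: 299 is composite.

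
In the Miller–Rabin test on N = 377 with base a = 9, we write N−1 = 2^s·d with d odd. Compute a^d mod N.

237

377 − 1 = 376 = 2^3 · 47, so d = 47.
9^1 ≡ 9 (mod 377)
9^2 ≡ 9^2 = 81 ≡ 81 (mod 377)
9^4 ≡ 81^2 = 6561 ≡ 152 (mod 377)
9^8 ≡ 152^2 = 23104 ≡ 107 (mod 377)
9^16 ≡ 107^2 = 11449 ≡ 139 (mod 377)
9^32 ≡ 139^2 = 19321 ≡ 94 (mod 377)
47 = 32 + 8 + 4 + 2 + 1 in binary powers of 2.
So 9^47 ≡ 94 · 107 · 152 · 81 · 9 ≡ 237 (mod 377).
Squaring chain: 237 → 373 → 16; never reaches −1, so base 9 is a Miller–Rabin witness that 377 is composite.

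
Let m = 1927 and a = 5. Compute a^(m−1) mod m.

291

5^1 ≡ 5 (mod 1927)
5^2 ≡ 5^2 = 25 ≡ 25 (mod 1927)
5^4 ≡ 25^2 = 625 ≡ 625 (mod 1927)
5^8 ≡ 625^2 = 390625 ≡ 1371 (mod 1927)
5^16 ≡ 1371^2 = 1879641 ≡ 816 (mod 1927)
5^32 ≡ 816^2 = 665856 ≡ 1041 (mod 1927)
5^64 ≡ 1041^2 = 1083681 ≡ 707 (mod 1927)
5^128 ≡ 707^2 = 499849 ≡ 756 (mod 1927)
5^256 ≡ 756^2 = 571536 ≡ 1144 (mod 1927)
5^512 ≡ 1144^2 = 1308736 ≡ 303 (mod 1927)
5^1024 ≡ 303^2 = 91809 ≡ 1240 (mod 1927)
1926 = 1024 + 512 + 256 + 128 + 4 + 2 in binary powers of 2.
So 5^1926 ≡ 1240 · 303 · 1144 · 756 · 625 · 25 ≡ 291 (mod 1927).
Since 291 ≠ 1, base 5 is a Fermat witness: 1927 is composite.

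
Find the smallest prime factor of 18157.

18157 is odd.
Digit sum 22, not divisible by 3.
Ends in 7: not divisible by 5.
7: 18157 = 7·2593 + 6
11: 18157 = 11·1650 + 7
13: 18157 = 13·1396 + 9
17: 18157 = 17·1068 + 1
19: 18157 = 19·955 + 12
23: 18157 = 23·789 + 10
29: 18157 = 29·626 + 3
31: 18157 = 31·585 + 22
37: 18157 = 37·490 + 27
41: 18157 = 41·442 + 35
43: 18157 = 43·422 + 11
47: 18157 = 47·386 + 15
53: 18157 = 53·342 + 31
59: 18157 = 59·307 + 44
61: 18157 = 61·297 + 40
67: 18157 = 67·271

67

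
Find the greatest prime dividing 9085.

9085 = 5 · 1817
1817 = 23 · 79
79 is prime.
So 9085 = 5 · 23 · 79; the largest prime factor is 79.

79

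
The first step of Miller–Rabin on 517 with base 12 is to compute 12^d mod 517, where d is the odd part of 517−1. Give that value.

166

517 − 1 = 516 = 2^2 · 129, so d = 129.
12^1 ≡ 12 (mod 517)
12^2 ≡ 12^2 = 144 ≡ 144 (mod 517)
12^4 ≡ 144^2 = 20736 ≡ 56 (mod 517)
12^8 ≡ 56^2 = 3136 ≡ 34 (mod 517)
12^16 ≡ 34^2 = 1156 ≡ 122 (mod 517)
12^32 ≡ 122^2 = 14884 ≡ 408 (mod 517)
12^64 ≡ 408^2 = 166464 ≡ 507 (mod 517)
12^128 ≡ 507^2 = 257049 ≡ 100 (mod 517)
129 = 128 + 1 in binary powers of 2.
So 12^129 ≡ 100 · 12 ≡ 166 (mod 517).
Squaring chain: 166 → 155; never reaches −1, so base 12 is a Miller–Rabin witness that 517 is composite.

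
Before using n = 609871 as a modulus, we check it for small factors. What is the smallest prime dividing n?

37

609871 is odd.
Digit sum 31, not divisible by 3.
Ends in 1: not divisible by 5.
7: 609871 = 7·87124 + 3
11: 609871 = 11·55442 + 9
13: 609871 = 13·46913 + 2
17: 609871 = 17·35874 + 13
19: 609871 = 19·32098 + 9
23: 609871 = 23·26516 + 3
29: 609871 = 29·21030 + 1
31: 609871 = 31·19673 + 8
37: 609871 = 37·16483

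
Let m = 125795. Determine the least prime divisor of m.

5

125795 is odd.
Digit sum 29, not divisible by 3.
Ends in 5: divisible by 5.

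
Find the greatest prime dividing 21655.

21655 = 5 · 4331
4331 = 61 · 71
71 is prime.
So 21655 = 5 · 61 · 71; the largest prime factor is 71.

71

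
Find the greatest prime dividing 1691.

1691 = 19 · 89
89 is prime.
So 1691 = 19 · 89; the largest prime factor is 89.

89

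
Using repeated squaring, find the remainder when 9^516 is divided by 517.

383

9^1 ≡ 9 (mod 517)
9^2 ≡ 9^2 = 81 ≡ 81 (mod 517)
9^4 ≡ 81^2 = 6561 ≡ 357 (mod 517)
9^8 ≡ 357^2 = 127449 ≡ 267 (mod 517)
9^16 ≡ 267^2 = 71289 ≡ 460 (mod 517)
9^32 ≡ 460^2 = 211600 ≡ 147 (mod 517)
9^64 ≡ 147^2 = 21609 ≡ 412 (mod 517)
9^128 ≡ 412^2 = 169744 ≡ 168 (mod 517)
9^256 ≡ 168^2 = 28224 ≡ 306 (mod 517)
9^512 ≡ 306^2 = 93636 ≡ 59 (mod 517)
516 = 512 + 4 in binary powers of 2.
So 9^516 ≡ 59 · 357 ≡ 383 (mod 517).
Since 383 ≠ 1, base 9 is a Fermat witness: 517 is composite.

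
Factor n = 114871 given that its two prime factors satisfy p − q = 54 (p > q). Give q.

313

Since p = q + 54, we have 114871 = q(q + 54), so q² + 54q − 114871 = 0.
Discriminant: 54² + 4·114871 = 2916 + 459484 = 462400; √462400 = 680.
q = (−54 + 680)/2 = 313, and p = q + 54 = 367.
Check: 313 · 367 = 114871.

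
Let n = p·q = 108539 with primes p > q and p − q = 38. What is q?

311

Since p = q + 38, we have 108539 = q(q + 38), so q² + 38q − 108539 = 0.
Discriminant: 38² + 4·108539 = 1444 + 434156 = 435600; √435600 = 660.
q = (−38 + 660)/2 = 311, and p = q + 38 = 349.
Check: 311 · 349 = 108539.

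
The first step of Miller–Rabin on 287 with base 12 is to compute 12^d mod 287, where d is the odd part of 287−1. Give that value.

287 − 1 = 286 = 2^1 · 143, so d = 143.
12^1 ≡ 12 (mod 287)
12^2 ≡ 12^2 = 144 ≡ 144 (mod 287)
12^4 ≡ 144^2 = 20736 ≡ 72 (mod 287)
12^8 ≡ 72^2 = 5184 ≡ 18 (mod 287)
12^16 ≡ 18^2 = 324 ≡ 37 (mod 287)
12^32 ≡ 37^2 = 1369 ≡ 221 (mod 287)
12^64 ≡ 221^2 = 48841 ≡ 51 (mod 287)
12^128 ≡ 51^2 = 2601 ≡ 18 (mod 287)
143 = 128 + 8 + 4 + 2 + 1 in binary powers of 2.
So 12^143 ≡ 18 · 18 · 72 · 144 · 12 ≡ 199 (mod 287).
Squaring chain: 199; never reaches −1, so base 12 is a Miller–Rabin witness that 287 is composite.

199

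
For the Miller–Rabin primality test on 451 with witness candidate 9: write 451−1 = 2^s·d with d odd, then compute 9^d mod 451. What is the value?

419

451 − 1 = 450 = 2^1 · 225, so d = 225.
9^1 ≡ 9 (mod 451)
9^2 ≡ 9^2 = 81 ≡ 81 (mod 451)
9^4 ≡ 81^2 = 6561 ≡ 247 (mod 451)
9^8 ≡ 247^2 = 61009 ≡ 124 (mod 451)
9^16 ≡ 124^2 = 15376 ≡ 42 (mod 451)
9^32 ≡ 42^2 = 1764 ≡ 411 (mod 451)
9^64 ≡ 411^2 = 168921 ≡ 247 (mod 451)
9^128 ≡ 247^2 = 61009 ≡ 124 (mod 451)
225 = 128 + 64 + 32 + 1 in binary powers of 2.
So 9^225 ≡ 124 · 247 · 411 · 9 ≡ 419 (mod 451).
Squaring chain: 419; never reaches −1, so base 9 is a Miller–Rabin witness that 451 is composite.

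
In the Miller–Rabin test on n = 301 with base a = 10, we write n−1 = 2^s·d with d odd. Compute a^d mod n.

301 − 1 = 300 = 2^2 · 75, so d = 75.
10^1 ≡ 10 (mod 301)
10^2 ≡ 10^2 = 100 ≡ 100 (mod 301)
10^4 ≡ 100^2 = 10000 ≡ 67 (mod 301)
10^8 ≡ 67^2 = 4489 ≡ 275 (mod 301)
10^16 ≡ 275^2 = 75625 ≡ 74 (mod 301)
10^32 ≡ 74^2 = 5476 ≡ 58 (mod 301)
10^64 ≡ 58^2 = 3364 ≡ 53 (mod 301)
75 = 64 + 8 + 2 + 1 in binary powers of 2.
So 10^75 ≡ 53 · 275 · 100 · 10 ≡ 279 (mod 301).
Squaring chain: 279 → 183; never reaches −1, so base 10 is a Miller–Rabin witness that 301 is composite.

279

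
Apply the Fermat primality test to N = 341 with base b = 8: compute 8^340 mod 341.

1

8^1 ≡ 8 (mod 341)
8^2 ≡ 8^2 = 64 ≡ 64 (mod 341)
8^4 ≡ 64^2 = 4096 ≡ 4 (mod 341)
8^8 ≡ 4^2 = 16 ≡ 16 (mod 341)
8^16 ≡ 16^2 = 256 ≡ 256 (mod 341)
8^32 ≡ 256^2 = 65536 ≡ 64 (mod 341)
8^64 ≡ 64^2 = 4096 ≡ 4 (mod 341)
8^128 ≡ 4^2 = 16 ≡ 16 (mod 341)
8^256 ≡ 16^2 = 256 ≡ 256 (mod 341)
340 = 256 + 64 + 16 + 4 in binary powers of 2.
So 8^340 ≡ 256 · 4 · 256 · 4 ≡ 1 (mod 341).
Since the result is 1, base 8 gives no evidence that 341 is composite.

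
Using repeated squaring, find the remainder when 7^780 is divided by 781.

45

7^1 ≡ 7 (mod 781)
7^2 ≡ 7^2 = 49 ≡ 49 (mod 781)
7^4 ≡ 49^2 = 2401 ≡ 58 (mod 781)
7^8 ≡ 58^2 = 3364 ≡ 240 (mod 781)
7^16 ≡ 240^2 = 57600 ≡ 587 (mod 781)
7^32 ≡ 587^2 = 344569 ≡ 148 (mod 781)
7^64 ≡ 148^2 = 21904 ≡ 36 (mod 781)
7^128 ≡ 36^2 = 1296 ≡ 515 (mod 781)
7^256 ≡ 515^2 = 265225 ≡ 466 (mod 781)
7^512 ≡ 466^2 = 217156 ≡ 38 (mod 781)
780 = 512 + 256 + 8 + 4 in binary powers of 2.
So 7^780 ≡ 38 · 466 · 240 · 58 ≡ 45 (mod 781).
Since 45 ≠ 1, base 7 is a Fermat witness: 781 is composite.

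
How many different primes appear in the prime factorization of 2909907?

2909907 = 3^2 · 323323
323323 = 7 · 46189
46189 = 11 · 4199
4199 = 13 · 323
323 = 17 · 19
2909907 = 3^2 · 7 · 11 · 13 · 17 · 19, which has 6 distinct prime factors.

6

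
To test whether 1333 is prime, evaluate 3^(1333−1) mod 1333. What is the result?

3^1 ≡ 3 (mod 1333)
3^2 ≡ 3^2 = 9 ≡ 9 (mod 1333)
3^4 ≡ 9^2 = 81 ≡ 81 (mod 1333)
3^8 ≡ 81^2 = 6561 ≡ 1229 (mod 1333)
3^16 ≡ 1229^2 = 1510441 ≡ 152 (mod 1333)
3^32 ≡ 152^2 = 23104 ≡ 443 (mod 1333)
3^64 ≡ 443^2 = 196249 ≡ 298 (mod 1333)
3^128 ≡ 298^2 = 88804 ≡ 826 (mod 1333)
3^256 ≡ 826^2 = 682276 ≡ 1113 (mod 1333)
3^512 ≡ 1113^2 = 1238769 ≡ 412 (mod 1333)
3^1024 ≡ 412^2 = 169744 ≡ 453 (mod 1333)
1332 = 1024 + 256 + 32 + 16 + 4 in binary powers of 2.
So 3^1332 ≡ 453 · 1113 · 443 · 152 · 81 ≡ 1000 (mod 1333).
Since 1000 ≠ 1, base 3 is a Fermat witness: 1333 is composite.

1000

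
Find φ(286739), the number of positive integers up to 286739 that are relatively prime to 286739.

Factor: 286739 = 17 · 101 · 167.
φ(286739) = (17−1) · (101−1) · (167−1) = 16 · 100 · 166 = 265600.

265600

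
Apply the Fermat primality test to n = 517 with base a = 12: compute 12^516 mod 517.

12^1 ≡ 12 (mod 517)
12^2 ≡ 12^2 = 144 ≡ 144 (mod 517)
12^4 ≡ 144^2 = 20736 ≡ 56 (mod 517)
12^8 ≡ 56^2 = 3136 ≡ 34 (mod 517)
12^16 ≡ 34^2 = 1156 ≡ 122 (mod 517)
12^32 ≡ 122^2 = 14884 ≡ 408 (mod 517)
12^64 ≡ 408^2 = 166464 ≡ 507 (mod 517)
12^128 ≡ 507^2 = 257049 ≡ 100 (mod 517)
12^256 ≡ 100^2 = 10000 ≡ 177 (mod 517)
12^512 ≡ 177^2 = 31329 ≡ 309 (mod 517)
516 = 512 + 4 in binary powers of 2.
So 12^516 ≡ 309 · 56 ≡ 243 (mod 517).
Since 243 ≠ 1, base 12 is a Fermat witness: 517 is composite.

243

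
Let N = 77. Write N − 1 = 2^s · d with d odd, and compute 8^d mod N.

77 − 1 = 76 = 2^2 · 19, so d = 19.
8^1 ≡ 8 (mod 77)
8^2 ≡ 8^2 = 64 ≡ 64 (mod 77)
8^4 ≡ 64^2 = 4096 ≡ 15 (mod 77)
8^8 ≡ 15^2 = 225 ≡ 71 (mod 77)
8^16 ≡ 71^2 = 5041 ≡ 36 (mod 77)
19 = 16 + 2 + 1 in binary powers of 2.
So 8^19 ≡ 36 · 64 · 8 ≡ 29 (mod 77).
Squaring chain: 29 → 71; never reaches −1, so base 8 is a Miller–Rabin witness that 77 is composite.

29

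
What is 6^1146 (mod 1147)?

6^1 ≡ 6 (mod 1147)
6^2 ≡ 6^2 = 36 ≡ 36 (mod 1147)
6^4 ≡ 36^2 = 1296 ≡ 149 (mod 1147)
6^8 ≡ 149^2 = 22201 ≡ 408 (mod 1147)
6^16 ≡ 408^2 = 166464 ≡ 149 (mod 1147)
6^32 ≡ 149^2 = 22201 ≡ 408 (mod 1147)
6^64 ≡ 408^2 = 166464 ≡ 149 (mod 1147)
6^128 ≡ 149^2 = 22201 ≡ 408 (mod 1147)
6^256 ≡ 408^2 = 166464 ≡ 149 (mod 1147)
6^512 ≡ 149^2 = 22201 ≡ 408 (mod 1147)
6^1024 ≡ 408^2 = 166464 ≡ 149 (mod 1147)
1146 = 1024 + 64 + 32 + 16 + 8 + 2 in binary powers of 2.
So 6^1146 ≡ 149 · 149 · 408 · 149 · 408 · 36 ≡ 776 (mod 1147).
Since 776 ≠ 1, base 6 is a Fermat witness: 1147 is composite.

776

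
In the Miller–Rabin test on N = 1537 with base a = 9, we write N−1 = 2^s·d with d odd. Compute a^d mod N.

1537 − 1 = 1536 = 2^9 · 3, so d = 3.
9^1 ≡ 9 (mod 1537)
9^2 ≡ 9^2 = 81 ≡ 81 (mod 1537)
3 = 2 + 1 in binary powers of 2.
So 9^3 ≡ 81 · 9 ≡ 729 (mod 1537).
Squaring chain: 729 → 1176 → 1213 → 460 → 1031 → 894 → 1533 → 16 → 256; never reaches −1, so base 9 is a Miller–Rabin witness that 1537 is composite.

729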